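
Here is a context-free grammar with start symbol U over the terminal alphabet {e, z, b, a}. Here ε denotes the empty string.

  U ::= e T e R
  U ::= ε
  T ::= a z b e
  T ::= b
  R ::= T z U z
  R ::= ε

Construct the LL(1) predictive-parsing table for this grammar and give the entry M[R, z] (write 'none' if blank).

FIRST(U) = {ε, e}
FIRST(T) = {a, b}
FIRST(R) = {ε, a, b}  (via T z U z)
FOLLOW(U) includes $ since U is the start symbol.
FOLLOW(U): in R::=T z U z, U is followed by z with FIRST {z}. Thus FOLLOW(U) = {$, z}.
FOLLOW(R): in U::=e T e R, the suffix after R is empty, so FOLLOW(R) ⊇ FOLLOW(U) = {$, z}. Thus FOLLOW(R) = {$, z}.
For R ::= T z U z: FIRST(T z U z) = {a, b}, so it goes in M[R, t] for t ∈ {a, b}.
For R ::= ε: FIRST(ε) = {ε}, so it goes in M[R, t] for t ∈ {}; since ε ∈ FIRST, also for every t ∈ FOLLOW(R) = {$, z}.

R ::= ε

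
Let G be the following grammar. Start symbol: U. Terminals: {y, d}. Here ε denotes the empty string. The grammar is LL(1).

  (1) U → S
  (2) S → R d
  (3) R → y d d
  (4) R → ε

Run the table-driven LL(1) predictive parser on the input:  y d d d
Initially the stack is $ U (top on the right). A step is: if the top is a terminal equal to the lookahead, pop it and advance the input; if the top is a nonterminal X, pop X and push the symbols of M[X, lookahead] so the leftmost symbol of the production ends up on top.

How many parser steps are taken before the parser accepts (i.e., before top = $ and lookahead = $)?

7

     Stack      Input      Action
  1  $ U        y d d d $  expand U → S
  2  $ S        y d d d $  expand S → R d
  3  $ d R      y d d d $  expand R → y d d
  4  $ d d d y  y d d d $  match y
  5  $ d d d    d d d $    match d
  6  $ d d      d d $      match d
  7  $ d        d $        match d
Accept reached after 7 steps.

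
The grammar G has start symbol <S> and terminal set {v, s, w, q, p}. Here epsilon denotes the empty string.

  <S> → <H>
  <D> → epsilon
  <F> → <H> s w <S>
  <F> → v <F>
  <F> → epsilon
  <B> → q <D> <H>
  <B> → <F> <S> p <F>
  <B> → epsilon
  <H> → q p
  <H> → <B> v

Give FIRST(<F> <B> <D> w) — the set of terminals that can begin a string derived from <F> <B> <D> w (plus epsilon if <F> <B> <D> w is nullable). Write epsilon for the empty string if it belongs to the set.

{q, v, w}

FIRST(<D>) = {epsilon}
FIRST(<S>) = {q, v}  (via <H>)
FIRST(<F>) = {epsilon, q, v}  (via <H> s w <S>)
FIRST(<B>) = {epsilon, q, v}  (via <F> <S> p <F>)
FIRST(<H>) = {q, v}  (via <B> v)
FIRST(<F> <B> <D> w): take FIRST of each symbol in turn, carrying on past any symbol whose FIRST contains epsilon; result {q, v, w}.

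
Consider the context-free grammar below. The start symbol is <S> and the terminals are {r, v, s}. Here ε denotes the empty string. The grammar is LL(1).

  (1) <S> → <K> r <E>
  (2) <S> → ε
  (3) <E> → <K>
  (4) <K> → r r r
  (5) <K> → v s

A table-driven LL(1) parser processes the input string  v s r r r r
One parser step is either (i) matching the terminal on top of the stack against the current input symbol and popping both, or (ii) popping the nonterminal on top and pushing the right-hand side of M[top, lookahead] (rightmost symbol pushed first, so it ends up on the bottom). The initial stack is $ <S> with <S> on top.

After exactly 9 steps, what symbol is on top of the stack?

     Stack        Input          Action
  1  $ <S>        v s r r r r $  expand <S> → <K> r <E>
  2  $ <E> r <K>  v s r r r r $  expand <K> → v s
  3  $ <E> r s v  v s r r r r $  match v
  4  $ <E> r s    s r r r r $    match s
  5  $ <E> r      r r r r $      match r
  6  $ <E>        r r r $        expand <E> → <K>
  7  $ <K>        r r r $        expand <K> → r r r
  8  $ r r r      r r r $        match r
  9  $ r r        r r $          match r
Stack after step 9: $ r (top = r).

r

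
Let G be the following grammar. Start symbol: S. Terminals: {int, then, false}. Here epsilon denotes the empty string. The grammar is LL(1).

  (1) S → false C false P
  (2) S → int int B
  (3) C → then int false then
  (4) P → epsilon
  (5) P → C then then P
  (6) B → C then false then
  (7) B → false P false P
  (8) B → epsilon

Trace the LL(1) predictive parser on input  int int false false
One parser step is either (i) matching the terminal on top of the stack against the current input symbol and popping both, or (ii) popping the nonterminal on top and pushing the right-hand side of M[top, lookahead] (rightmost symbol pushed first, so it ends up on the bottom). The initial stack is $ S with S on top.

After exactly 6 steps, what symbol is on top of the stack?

false

step 1: stack=$ S  input=int int false false $  — expand S → int int B
step 2: stack=$ B int int  input=int int false false $  — match int
step 3: stack=$ B int  input=int false false $  — match int
step 4: stack=$ B  input=false false $  — expand B → false P false P
step 5: stack=$ P false P false  input=false false $  — match false
step 6: stack=$ P false P  input=false $  — expand P → epsilon
Stack after step 6: $ P false (top = false).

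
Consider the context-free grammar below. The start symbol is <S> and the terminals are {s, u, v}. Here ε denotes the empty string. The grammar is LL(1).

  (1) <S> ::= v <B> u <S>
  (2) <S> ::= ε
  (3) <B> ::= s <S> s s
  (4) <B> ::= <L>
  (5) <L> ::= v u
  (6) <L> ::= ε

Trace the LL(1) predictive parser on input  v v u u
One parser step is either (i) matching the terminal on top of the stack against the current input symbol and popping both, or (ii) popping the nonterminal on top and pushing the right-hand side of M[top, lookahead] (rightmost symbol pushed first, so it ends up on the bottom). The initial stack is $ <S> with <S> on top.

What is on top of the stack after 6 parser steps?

u

step 1: stack=$ <S>  input=v v u u $  — expand <S> ::= v <B> u <S>
step 2: stack=$ <S> u <B> v  input=v v u u $  — match v
step 3: stack=$ <S> u <B>  input=v u u $  — expand <B> ::= <L>
step 4: stack=$ <S> u <L>  input=v u u $  — expand <L> ::= v u
step 5: stack=$ <S> u u v  input=v u u $  — match v
step 6: stack=$ <S> u u  input=u u $  — match u
Stack after step 6: $ <S> u (top = u).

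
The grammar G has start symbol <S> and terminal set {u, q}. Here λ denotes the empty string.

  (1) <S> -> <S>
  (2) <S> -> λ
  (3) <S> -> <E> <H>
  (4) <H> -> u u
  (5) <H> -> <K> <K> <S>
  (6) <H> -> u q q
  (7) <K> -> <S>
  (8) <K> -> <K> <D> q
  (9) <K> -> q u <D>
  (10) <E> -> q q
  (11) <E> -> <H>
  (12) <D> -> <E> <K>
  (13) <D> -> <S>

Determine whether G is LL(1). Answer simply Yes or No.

FIRST(<S>) = {λ, q, u}
FIRST(<H>) = {λ, q, u}
FIRST(<K>) = {λ, q, u}
FIRST(<E>) = {λ, q, u}
FIRST(<D>) = {λ, q, u}
FOLLOW(<S>) = {$, q, u}
FOLLOW(<H>) = {$, q, u}
FOLLOW(<K>) = {$, q, u}
FOLLOW(<E>) = {$, q, u}
FOLLOW(<D>) = {$, q, u}
Cell M[<D>, $] receives both <D> -> <E> <K> and <D> -> <S> — the grammar is not LL(1).

No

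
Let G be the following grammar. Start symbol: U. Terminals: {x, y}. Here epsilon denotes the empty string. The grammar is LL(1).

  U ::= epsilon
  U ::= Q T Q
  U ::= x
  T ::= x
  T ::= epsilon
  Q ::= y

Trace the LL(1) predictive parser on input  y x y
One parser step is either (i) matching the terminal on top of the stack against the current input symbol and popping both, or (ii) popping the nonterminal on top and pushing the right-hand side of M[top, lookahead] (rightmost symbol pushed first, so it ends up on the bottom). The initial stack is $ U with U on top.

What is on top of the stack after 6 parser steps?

y

     Stack    Input    Action
  1  $ U      y x y $  expand U ::= Q T Q
  2  $ Q T Q  y x y $  expand Q ::= y
  3  $ Q T y  y x y $  match y
  4  $ Q T    x y $    expand T ::= x
  5  $ Q x    x y $    match x
  6  $ Q      y $      expand Q ::= y
Stack after step 6: $ y (top = y).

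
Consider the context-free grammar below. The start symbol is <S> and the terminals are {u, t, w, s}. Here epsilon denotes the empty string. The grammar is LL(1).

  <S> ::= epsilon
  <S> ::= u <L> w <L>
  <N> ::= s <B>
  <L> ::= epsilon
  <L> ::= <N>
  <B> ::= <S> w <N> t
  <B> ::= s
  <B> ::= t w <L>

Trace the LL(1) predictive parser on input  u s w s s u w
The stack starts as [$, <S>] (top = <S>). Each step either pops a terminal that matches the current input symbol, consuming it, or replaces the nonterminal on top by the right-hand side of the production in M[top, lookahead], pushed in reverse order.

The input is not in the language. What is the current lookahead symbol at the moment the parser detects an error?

step 1: stack=$ <S>  input=u s w s s u w $  — expand <S> ::= u <L> w <L>
step 2: stack=$ <L> w <L> u  input=u s w s s u w $  — match u
step 3: stack=$ <L> w <L>  input=s w s s u w $  — expand <L> ::= <N>
step 4: stack=$ <L> w <N>  input=s w s s u w $  — expand <N> ::= s <B>
step 5: stack=$ <L> w <B> s  input=s w s s u w $  — match s
step 6: stack=$ <L> w <B>  input=w s s u w $  — expand <B> ::= <S> w <N> t
step 7: stack=$ <L> w t <N> w <S>  input=w s s u w $  — expand <S> ::= epsilon
step 8: stack=$ <L> w t <N> w  input=w s s u w $  — match w
step 9: stack=$ <L> w t <N>  input=s s u w $  — expand <N> ::= s <B>
step 10: stack=$ <L> w t <B> s  input=s s u w $  — match s
step 11: stack=$ <L> w t <B>  input=s u w $  — expand <B> ::= s
step 12: stack=$ <L> w t s  input=s u w $  — match s
step 13: stack=$ <L> w t  input=u w $  — error: top is terminal t but lookahead is u

u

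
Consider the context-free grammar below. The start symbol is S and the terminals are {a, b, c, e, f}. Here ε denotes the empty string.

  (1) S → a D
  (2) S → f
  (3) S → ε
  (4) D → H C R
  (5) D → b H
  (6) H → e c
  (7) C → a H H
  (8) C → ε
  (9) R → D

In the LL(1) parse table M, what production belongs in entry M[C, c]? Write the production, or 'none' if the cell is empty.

none

FIRST(S) = {ε, a, f}
FIRST(H) = {e}
FIRST(C) = {ε, a}
FIRST(D) = {b, e}  (via H C R)
FIRST(R) = {b, e}  (via D)
FOLLOW(S) includes $ since S is the start symbol.
FOLLOW(C): in D→H C R, C is followed by R with FIRST {b, e}. Thus FOLLOW(C) = {b, e}.
For C → a H H: FIRST(a H H) = {a}, so it goes in M[C, t] for t ∈ {a}.
For C → ε: FIRST(ε) = {ε}, so it goes in M[C, t] for t ∈ {}; since ε ∈ FIRST, also for every t ∈ FOLLOW(C) = {b, e}.
None of these place a production in M[C, c].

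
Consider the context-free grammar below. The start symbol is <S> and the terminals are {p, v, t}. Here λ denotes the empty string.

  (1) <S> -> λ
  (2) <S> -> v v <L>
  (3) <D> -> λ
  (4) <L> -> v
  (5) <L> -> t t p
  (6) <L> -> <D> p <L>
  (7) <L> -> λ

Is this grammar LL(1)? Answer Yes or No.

FIRST(<S>) = {λ, v}
FIRST(<D>) = {λ}
FIRST(<L>) = {λ, p, t, v}
FOLLOW(<S>) = {$}
FOLLOW(<D>) = {p}
FOLLOW(<L>) = {$}
Each cell of M receives at most one production.

Yes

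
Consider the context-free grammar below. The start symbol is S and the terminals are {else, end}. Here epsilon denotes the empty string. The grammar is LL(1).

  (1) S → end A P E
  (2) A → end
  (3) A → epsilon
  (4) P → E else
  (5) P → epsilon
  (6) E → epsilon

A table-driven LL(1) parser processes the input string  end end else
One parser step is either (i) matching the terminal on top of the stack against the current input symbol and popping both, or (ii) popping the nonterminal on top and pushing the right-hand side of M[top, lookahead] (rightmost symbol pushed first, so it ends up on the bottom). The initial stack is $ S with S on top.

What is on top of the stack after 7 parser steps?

E

     Stack        Input           Action
  1  $ S          end end else $  expand S → end A P E
  2  $ E P A end  end end else $  match end
  3  $ E P A      end else $      expand A → end
  4  $ E P end    end else $      match end
  5  $ E P        else $          expand P → E else
  6  $ E else E   else $          expand E → epsilon
  7  $ E else     else $          match else
Stack after step 7: $ E (top = E).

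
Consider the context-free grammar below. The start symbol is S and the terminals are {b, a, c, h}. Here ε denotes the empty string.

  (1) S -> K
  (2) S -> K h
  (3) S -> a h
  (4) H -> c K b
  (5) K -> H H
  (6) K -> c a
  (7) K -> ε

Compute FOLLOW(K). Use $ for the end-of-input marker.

FIRST(H) = {c}
FIRST(K) = {ε, c}  (via H H)
FIRST(S) = {ε, a, c, h}  (via K, K h)
FOLLOW(S) includes $ since S is the start symbol.
FOLLOW(S): S appears on no right-hand side. Thus FOLLOW(S) = {$}.
FOLLOW(K): in S->K, the suffix after K is empty, so FOLLOW(K) ⊇ FOLLOW(S) = {$}; in S->K h, K is followed by h with FIRST {h}; in H->c K b, K is followed by b with FIRST {b}. Thus FOLLOW(K) = {$, b, h}.
FOLLOW(H): in K->H H (occurrence 1), H is followed by H with FIRST {c}; in K->H H (occurrence 2), the suffix after H is empty, so FOLLOW(H) ⊇ FOLLOW(K) = {$, b, h}. Thus FOLLOW(H) = {$, b, c, h}.

{$, b, h}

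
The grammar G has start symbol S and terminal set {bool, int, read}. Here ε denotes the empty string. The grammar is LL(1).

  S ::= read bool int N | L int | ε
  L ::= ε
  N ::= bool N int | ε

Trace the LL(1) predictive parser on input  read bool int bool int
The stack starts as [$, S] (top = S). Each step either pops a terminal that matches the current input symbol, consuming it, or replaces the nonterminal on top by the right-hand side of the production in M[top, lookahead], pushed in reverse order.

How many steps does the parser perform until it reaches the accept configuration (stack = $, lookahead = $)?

     Stack              Input                     Action
  1  $ S                read bool int bool int $  expand S ::= read bool int N
  2  $ N int bool read  read bool int bool int $  match read
  3  $ N int bool       bool int bool int $       match bool
  4  $ N int            int bool int $            match int
  5  $ N                bool int $                expand N ::= bool N int
  6  $ int N bool       bool int $                match bool
  7  $ int N            int $                     expand N ::= ε
  8  $ int              int $                     match int
Accept reached after 8 steps.

8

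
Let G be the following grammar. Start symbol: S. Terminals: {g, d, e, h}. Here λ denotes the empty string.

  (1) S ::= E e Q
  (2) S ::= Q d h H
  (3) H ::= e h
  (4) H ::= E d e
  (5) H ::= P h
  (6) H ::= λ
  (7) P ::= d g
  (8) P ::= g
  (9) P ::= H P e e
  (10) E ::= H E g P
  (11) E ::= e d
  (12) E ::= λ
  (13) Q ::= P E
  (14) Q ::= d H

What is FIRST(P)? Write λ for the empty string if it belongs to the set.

FIRST(S) = {d, e, g}  (via E e Q, Q d h H)
FIRST(H) = {λ, d, e, g}  (via E d e, P h)
FIRST(P) = {d, e, g}  (via H P e e)
FIRST(E) = {λ, d, e, g}  (via H E g P)
FIRST(Q) = {d, e, g}  (via P E)

{d, e, g}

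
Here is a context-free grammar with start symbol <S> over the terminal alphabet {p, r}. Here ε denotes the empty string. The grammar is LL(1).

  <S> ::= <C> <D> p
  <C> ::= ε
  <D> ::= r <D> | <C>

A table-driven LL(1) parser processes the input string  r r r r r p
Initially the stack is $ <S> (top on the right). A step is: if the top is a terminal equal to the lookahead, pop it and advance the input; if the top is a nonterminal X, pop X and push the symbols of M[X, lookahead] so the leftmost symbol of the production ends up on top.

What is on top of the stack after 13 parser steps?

<C>

      Stack        Input          Action
   1  $ <S>        r r r r r p $  expand <S> ::= <C> <D> p
   2  $ p <D> <C>  r r r r r p $  expand <C> ::= ε
   3  $ p <D>      r r r r r p $  expand <D> ::= r <D>
   4  $ p <D> r    r r r r r p $  match r
   5  $ p <D>      r r r r p $    expand <D> ::= r <D>
   6  $ p <D> r    r r r r p $    match r
   7  $ p <D>      r r r p $      expand <D> ::= r <D>
   8  $ p <D> r    r r r p $      match r
   9  $ p <D>      r r p $        expand <D> ::= r <D>
  10  $ p <D> r    r r p $        match r
  11  $ p <D>      r p $          expand <D> ::= r <D>
  12  $ p <D> r    r p $          match r
  13  $ p <D>      p $            expand <D> ::= <C>
Stack after step 13: $ p <C> (top = <C>).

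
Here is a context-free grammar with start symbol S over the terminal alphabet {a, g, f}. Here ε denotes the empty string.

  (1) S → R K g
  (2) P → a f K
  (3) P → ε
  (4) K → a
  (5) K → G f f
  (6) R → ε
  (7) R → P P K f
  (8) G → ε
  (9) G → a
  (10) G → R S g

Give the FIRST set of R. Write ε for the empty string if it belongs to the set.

FIRST(P): from P→a f K we get {a}; from P→ε we get {ε}. So FIRST(P) = {ε, a}.
FIRST(S): from S→R K g we get {a, f}. So FIRST(S) = {a, f}.
FIRST(K): from K→a we get {a}; from K→G f f we get {a, f}. So FIRST(K) = {a, f}.
FIRST(R): from R→ε we get {ε}; from R→P P K f we get {a, f}. So FIRST(R) = {ε, a, f}.
FIRST(G): from G→ε we get {ε}; from G→a we get {a}; from G→R S g we get {a, f}. So FIRST(G) = {ε, a, f}.

{ε, a, f}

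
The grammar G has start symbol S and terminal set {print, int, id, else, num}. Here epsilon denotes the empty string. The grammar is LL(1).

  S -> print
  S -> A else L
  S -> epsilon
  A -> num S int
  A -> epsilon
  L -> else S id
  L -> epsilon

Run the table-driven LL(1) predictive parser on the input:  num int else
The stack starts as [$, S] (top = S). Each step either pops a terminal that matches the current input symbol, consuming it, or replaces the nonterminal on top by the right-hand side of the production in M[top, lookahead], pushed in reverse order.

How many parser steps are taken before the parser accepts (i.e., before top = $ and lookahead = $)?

     Stack               Input           Action
  1  $ S                 num int else $  expand S -> A else L
  2  $ L else A          num int else $  expand A -> num S int
  3  $ L else int S num  num int else $  match num
  4  $ L else int S      int else $      expand S -> epsilon
  5  $ L else int        int else $      match int
  6  $ L else            else $          match else
  7  $ L                 $               expand L -> epsilon
Accept reached after 7 steps.

7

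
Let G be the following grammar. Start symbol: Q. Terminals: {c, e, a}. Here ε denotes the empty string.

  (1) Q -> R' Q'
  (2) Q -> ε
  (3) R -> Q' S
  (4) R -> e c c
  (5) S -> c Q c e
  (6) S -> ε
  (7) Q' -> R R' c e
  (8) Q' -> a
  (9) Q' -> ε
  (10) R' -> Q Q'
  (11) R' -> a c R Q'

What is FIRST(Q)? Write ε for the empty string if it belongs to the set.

{ε, a, c, e}

FIRST(S) = {ε, c}
FIRST(Q) = {ε, a, c, e}  (via R' Q')
FIRST(R) = {ε, a, c, e}  (via Q' S)
FIRST(Q') = {ε, a, c, e}  (via R R' c e)
FIRST(R') = {ε, a, c, e}  (via Q Q')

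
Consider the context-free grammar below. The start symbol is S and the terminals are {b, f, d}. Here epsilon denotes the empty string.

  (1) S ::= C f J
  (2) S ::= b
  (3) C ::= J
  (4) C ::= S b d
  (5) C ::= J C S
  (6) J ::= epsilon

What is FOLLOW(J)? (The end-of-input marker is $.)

FIRST(J) = {epsilon}
FIRST(S) = {b, f}  (via C f J)
FIRST(C) = {epsilon, b, f}  (via J, S b d, J C S)
FOLLOW(S) includes $ since S is the start symbol.
FOLLOW(C): in S::=C f J, C is followed by f J with FIRST {f}; in C::=J C S, C is followed by S with FIRST {b, f}. Thus FOLLOW(C) = {b, f}.
FOLLOW(S): in C::=S b d, S is followed by b d with FIRST {b}; in C::=J C S, the suffix after S is empty, so FOLLOW(S) ⊇ FOLLOW(C) = {b, f}. Thus FOLLOW(S) = {$, b, f}.
FOLLOW(J): in S::=C f J, the suffix after J is empty, so FOLLOW(J) ⊇ FOLLOW(S) = {$, b, f}; in C::=J, the suffix after J is empty, so FOLLOW(J) ⊇ FOLLOW(C) = {b, f}; in C::=J C S, J is followed by C S with FIRST {b, f}. Thus FOLLOW(J) = {$, b, f}.

{$, b, f}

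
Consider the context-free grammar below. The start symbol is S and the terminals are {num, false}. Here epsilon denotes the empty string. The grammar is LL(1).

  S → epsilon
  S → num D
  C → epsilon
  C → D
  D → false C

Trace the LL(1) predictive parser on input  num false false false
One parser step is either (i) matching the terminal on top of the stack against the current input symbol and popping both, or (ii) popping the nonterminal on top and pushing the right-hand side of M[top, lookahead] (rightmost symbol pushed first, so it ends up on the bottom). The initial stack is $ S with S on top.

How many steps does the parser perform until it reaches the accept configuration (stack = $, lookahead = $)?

step 1: stack=$ S  input=num false false false $  — expand S → num D
step 2: stack=$ D num  input=num false false false $  — match num
step 3: stack=$ D  input=false false false $  — expand D → false C
step 4: stack=$ C false  input=false false false $  — match false
step 5: stack=$ C  input=false false $  — expand C → D
step 6: stack=$ D  input=false false $  — expand D → false C
step 7: stack=$ C false  input=false false $  — match false
step 8: stack=$ C  input=false $  — expand C → D
step 9: stack=$ D  input=false $  — expand D → false C
step 10: stack=$ C false  input=false $  — match false
step 11: stack=$ C  input=$  — expand C → epsilon
Accept reached after 11 steps.

11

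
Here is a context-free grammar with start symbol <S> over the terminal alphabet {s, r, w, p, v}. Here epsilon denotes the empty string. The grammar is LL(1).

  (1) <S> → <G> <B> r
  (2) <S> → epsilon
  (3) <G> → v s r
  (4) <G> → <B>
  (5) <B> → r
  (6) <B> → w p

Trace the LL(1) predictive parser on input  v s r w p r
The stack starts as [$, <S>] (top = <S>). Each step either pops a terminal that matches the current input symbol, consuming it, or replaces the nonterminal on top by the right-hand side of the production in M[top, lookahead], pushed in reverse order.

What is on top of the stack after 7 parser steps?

p

     Stack          Input          Action
  1  $ <S>          v s r w p r $  expand <S> → <G> <B> r
  2  $ r <B> <G>    v s r w p r $  expand <G> → v s r
  3  $ r <B> r s v  v s r w p r $  match v
  4  $ r <B> r s    s r w p r $    match s
  5  $ r <B> r      r w p r $      match r
  6  $ r <B>        w p r $        expand <B> → w p
  7  $ r p w        w p r $        match w
Stack after step 7: $ r p (top = p).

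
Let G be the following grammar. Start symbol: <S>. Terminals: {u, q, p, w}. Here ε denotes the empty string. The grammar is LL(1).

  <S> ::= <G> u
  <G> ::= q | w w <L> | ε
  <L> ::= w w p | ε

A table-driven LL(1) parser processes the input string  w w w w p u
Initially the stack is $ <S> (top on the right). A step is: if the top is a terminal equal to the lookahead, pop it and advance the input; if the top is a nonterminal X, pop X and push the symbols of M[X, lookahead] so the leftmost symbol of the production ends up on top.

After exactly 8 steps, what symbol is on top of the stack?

u

     Stack        Input          Action
  1  $ <S>        w w w w p u $  expand <S> ::= <G> u
  2  $ u <G>      w w w w p u $  expand <G> ::= w w <L>
  3  $ u <L> w w  w w w w p u $  match w
  4  $ u <L> w    w w w p u $    match w
  5  $ u <L>      w w p u $      expand <L> ::= w w p
  6  $ u p w w    w w p u $      match w
  7  $ u p w      w p u $        match w
  8  $ u p        p u $          match p
Stack after step 8: $ u (top = u).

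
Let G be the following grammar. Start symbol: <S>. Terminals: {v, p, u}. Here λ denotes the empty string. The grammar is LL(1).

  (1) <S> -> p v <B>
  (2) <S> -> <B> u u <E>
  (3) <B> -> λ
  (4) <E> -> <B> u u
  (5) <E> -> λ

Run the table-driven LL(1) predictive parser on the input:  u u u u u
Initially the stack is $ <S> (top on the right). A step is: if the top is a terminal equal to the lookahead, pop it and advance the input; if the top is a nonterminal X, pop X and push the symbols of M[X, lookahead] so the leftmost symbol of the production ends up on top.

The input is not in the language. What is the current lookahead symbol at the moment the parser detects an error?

u

step 1: stack=$ <S>  input=u u u u u $  — expand <S> -> <B> u u <E>
step 2: stack=$ <E> u u <B>  input=u u u u u $  — expand <B> -> λ
step 3: stack=$ <E> u u  input=u u u u u $  — match u
step 4: stack=$ <E> u  input=u u u u $  — match u
step 5: stack=$ <E>  input=u u u $  — expand <E> -> <B> u u
step 6: stack=$ u u <B>  input=u u u $  — expand <B> -> λ
step 7: stack=$ u u  input=u u u $  — match u
step 8: stack=$ u  input=u u $  — match u
step 9: stack=$  input=u $  — error: stack empty but input remains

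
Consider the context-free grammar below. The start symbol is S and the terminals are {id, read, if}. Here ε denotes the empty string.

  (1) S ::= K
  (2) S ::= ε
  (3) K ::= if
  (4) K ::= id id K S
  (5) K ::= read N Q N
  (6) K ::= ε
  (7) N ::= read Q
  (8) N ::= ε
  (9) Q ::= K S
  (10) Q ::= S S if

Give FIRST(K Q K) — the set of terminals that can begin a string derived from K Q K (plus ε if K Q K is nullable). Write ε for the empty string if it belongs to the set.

FIRST(K) = {ε, id, if, read}
FIRST(N) = {ε, read}
FIRST(S) = {ε, id, if, read}  (via K)
FIRST(Q) = {ε, id, if, read}  (via K S, S S if)
FIRST(K Q K): take FIRST of each symbol in turn, carrying on past any symbol whose FIRST contains ε; result {ε, id, if, read}.

{ε, id, if, read}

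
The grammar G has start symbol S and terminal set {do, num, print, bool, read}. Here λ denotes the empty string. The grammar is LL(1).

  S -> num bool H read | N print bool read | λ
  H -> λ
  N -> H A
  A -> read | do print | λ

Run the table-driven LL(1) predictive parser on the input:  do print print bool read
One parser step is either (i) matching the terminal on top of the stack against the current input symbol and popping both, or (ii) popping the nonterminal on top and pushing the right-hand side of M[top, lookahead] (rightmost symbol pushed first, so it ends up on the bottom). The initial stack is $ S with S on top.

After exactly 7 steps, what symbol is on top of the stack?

bool

     Stack                       Input                       Action
  1  $ S                         do print print bool read $  expand S -> N print bool read
  2  $ read bool print N         do print print bool read $  expand N -> H A
  3  $ read bool print A H       do print print bool read $  expand H -> λ
  4  $ read bool print A         do print print bool read $  expand A -> do print
  5  $ read bool print print do  do print print bool read $  match do
  6  $ read bool print print     print print bool read $     match print
  7  $ read bool print           print bool read $           match print
Stack after step 7: $ read bool (top = bool).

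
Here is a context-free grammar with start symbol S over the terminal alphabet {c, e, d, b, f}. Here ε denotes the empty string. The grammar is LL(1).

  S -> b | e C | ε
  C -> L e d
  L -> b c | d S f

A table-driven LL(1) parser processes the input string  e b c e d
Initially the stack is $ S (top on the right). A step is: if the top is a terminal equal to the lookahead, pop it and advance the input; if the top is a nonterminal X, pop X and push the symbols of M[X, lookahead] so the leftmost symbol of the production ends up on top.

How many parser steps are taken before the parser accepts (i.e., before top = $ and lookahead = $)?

     Stack      Input        Action
  1  $ S        e b c e d $  expand S -> e C
  2  $ C e      e b c e d $  match e
  3  $ C        b c e d $    expand C -> L e d
  4  $ d e L    b c e d $    expand L -> b c
  5  $ d e c b  b c e d $    match b
  6  $ d e c    c e d $      match c
  7  $ d e      e d $        match e
  8  $ d        d $          match d
Accept reached after 8 steps.

8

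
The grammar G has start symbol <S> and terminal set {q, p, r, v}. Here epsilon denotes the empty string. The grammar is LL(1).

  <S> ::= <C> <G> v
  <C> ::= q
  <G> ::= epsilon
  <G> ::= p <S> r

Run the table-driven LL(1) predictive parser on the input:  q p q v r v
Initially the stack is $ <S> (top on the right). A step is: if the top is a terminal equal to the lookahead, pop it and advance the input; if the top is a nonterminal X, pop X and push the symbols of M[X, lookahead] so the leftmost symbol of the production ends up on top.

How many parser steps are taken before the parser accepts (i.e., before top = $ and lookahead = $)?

step 1: stack=$ <S>  input=q p q v r v $  — expand <S> ::= <C> <G> v
step 2: stack=$ v <G> <C>  input=q p q v r v $  — expand <C> ::= q
step 3: stack=$ v <G> q  input=q p q v r v $  — match q
step 4: stack=$ v <G>  input=p q v r v $  — expand <G> ::= p <S> r
step 5: stack=$ v r <S> p  input=p q v r v $  — match p
step 6: stack=$ v r <S>  input=q v r v $  — expand <S> ::= <C> <G> v
step 7: stack=$ v r v <G> <C>  input=q v r v $  — expand <C> ::= q
step 8: stack=$ v r v <G> q  input=q v r v $  — match q
step 9: stack=$ v r v <G>  input=v r v $  — expand <G> ::= epsilon
step 10: stack=$ v r v  input=v r v $  — match v
step 11: stack=$ v r  input=r v $  — match r
step 12: stack=$ v  input=v $  — match v
Accept reached after 12 steps.

12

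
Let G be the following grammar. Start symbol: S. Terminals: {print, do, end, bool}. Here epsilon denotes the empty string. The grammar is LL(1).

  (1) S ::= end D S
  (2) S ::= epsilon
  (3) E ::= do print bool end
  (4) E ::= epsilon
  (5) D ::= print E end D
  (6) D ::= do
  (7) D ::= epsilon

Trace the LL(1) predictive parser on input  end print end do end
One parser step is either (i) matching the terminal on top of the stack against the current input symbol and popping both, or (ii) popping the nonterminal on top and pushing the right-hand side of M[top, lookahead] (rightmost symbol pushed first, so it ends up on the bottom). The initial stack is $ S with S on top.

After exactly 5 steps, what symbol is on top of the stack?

end

step 1: stack=$ S  input=end print end do end $  — expand S ::= end D S
step 2: stack=$ S D end  input=end print end do end $  — match end
step 3: stack=$ S D  input=print end do end $  — expand D ::= print E end D
step 4: stack=$ S D end E print  input=print end do end $  — match print
step 5: stack=$ S D end E  input=end do end $  — expand E ::= epsilon
Stack after step 5: $ S D end (top = end).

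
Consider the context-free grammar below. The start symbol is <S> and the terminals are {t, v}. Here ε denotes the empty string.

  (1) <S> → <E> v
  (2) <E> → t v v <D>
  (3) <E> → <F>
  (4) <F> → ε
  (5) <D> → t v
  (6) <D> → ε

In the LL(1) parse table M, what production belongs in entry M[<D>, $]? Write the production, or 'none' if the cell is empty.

none

FIRST(<F>): from <F>→ε we get {ε}. So FIRST(<F>) = {ε}.
FIRST(<D>): from <D>→t v we get {t}; from <D>→ε we get {ε}. So FIRST(<D>) = {ε, t}.
FIRST(<E>): from <E>→t v v <D> we get {t}; from <E>→<F> we get {ε}. So FIRST(<E>) = {ε, t}.
FIRST(<S>): from <S>→<E> v we get {t, v}. So FIRST(<S>) = {t, v}.
FOLLOW(<S>) includes $ since <S> is the start symbol.
FOLLOW(<E>): in <S>→<E> v, <E> is followed by v with FIRST {v}. Thus FOLLOW(<E>) = {v}.
FOLLOW(<D>): in <E>→t v v <D>, the suffix after <D> is empty, so FOLLOW(<D>) ⊇ FOLLOW(<E>) = {v}. Thus FOLLOW(<D>) = {v}.
For <D> → t v: FIRST(t v) = {t}, so it goes in M[<D>, t] for t ∈ {t}.
For <D> → ε: FIRST(ε) = {ε}, so it goes in M[<D>, t] for t ∈ {}; since ε ∈ FIRST, also for every t ∈ FOLLOW(<D>) = {v}.
None of these place a production in M[<D>, $].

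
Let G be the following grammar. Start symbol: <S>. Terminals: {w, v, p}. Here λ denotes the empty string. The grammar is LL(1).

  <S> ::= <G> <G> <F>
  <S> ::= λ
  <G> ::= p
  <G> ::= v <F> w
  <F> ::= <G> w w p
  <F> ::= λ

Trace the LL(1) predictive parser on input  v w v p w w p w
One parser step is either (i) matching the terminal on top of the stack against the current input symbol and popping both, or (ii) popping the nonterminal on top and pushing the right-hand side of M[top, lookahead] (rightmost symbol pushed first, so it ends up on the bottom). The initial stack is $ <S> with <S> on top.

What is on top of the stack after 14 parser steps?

<F>

      Stack              Input              Action
   1  $ <S>              v w v p w w p w $  expand <S> ::= <G> <G> <F>
   2  $ <F> <G> <G>      v w v p w w p w $  expand <G> ::= v <F> w
   3  $ <F> <G> w <F> v  v w v p w w p w $  match v
   4  $ <F> <G> w <F>    w v p w w p w $    expand <F> ::= λ
   5  $ <F> <G> w        w v p w w p w $    match w
   6  $ <F> <G>          v p w w p w $      expand <G> ::= v <F> w
   7  $ <F> w <F> v      v p w w p w $      match v
   8  $ <F> w <F>        p w w p w $        expand <F> ::= <G> w w p
   9  $ <F> w p w w <G>  p w w p w $        expand <G> ::= p
  10  $ <F> w p w w p    p w w p w $        match p
  11  $ <F> w p w w      w w p w $          match w
  12  $ <F> w p w        w p w $            match w
  13  $ <F> w p          p w $              match p
  14  $ <F> w            w $                match w
Stack after step 14: $ <F> (top = <F>).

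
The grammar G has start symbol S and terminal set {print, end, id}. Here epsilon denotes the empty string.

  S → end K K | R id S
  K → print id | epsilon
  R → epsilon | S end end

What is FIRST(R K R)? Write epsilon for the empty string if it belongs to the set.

{epsilon, end, id, print}

FIRST(K) = {epsilon, print}
FIRST(S) = {end, id}  (via R id S)
FIRST(R) = {epsilon, end, id}  (via S end end)
FIRST(R K R): take FIRST of each symbol in turn, carrying on past any symbol whose FIRST contains epsilon; result {epsilon, end, id, print}.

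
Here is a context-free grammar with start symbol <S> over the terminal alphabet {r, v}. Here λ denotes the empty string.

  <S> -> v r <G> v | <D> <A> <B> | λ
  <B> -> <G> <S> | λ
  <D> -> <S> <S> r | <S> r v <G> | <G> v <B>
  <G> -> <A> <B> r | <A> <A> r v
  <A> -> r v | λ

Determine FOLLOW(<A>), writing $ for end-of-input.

FIRST(<A>) = {λ, r}
FIRST(<S>) = {λ, r, v}  (via <D> <A> <B>)
FIRST(<B>) = {λ, r}  (via <G> <S>)
FIRST(<G>) = {r}  (via <A> <B> r, <A> <A> r v)
FIRST(<D>) = {r, v}  (via <S> <S> r, <S> r v <G>, <G> v <B>)
FOLLOW(<S>) includes $ since <S> is the start symbol.
FOLLOW(<S>): in <B>-><G> <S>, the suffix after <S> is empty, so FOLLOW(<S>) ⊇ FOLLOW(<B>) = {$, r, v}; in <D>-><S> <S> r (occurrence 1), <S> is followed by <S> r with FIRST {r, v}; in <D>-><S> <S> r (occurrence 2), <S> is followed by r with FIRST {r}; in <D>-><S> r v <G>, <S> is followed by r v <G> with FIRST {r}. Thus FOLLOW(<S>) = {$, r, v}.
FOLLOW(<D>): in <S>-><D> <A> <B>, <D> is followed by <A> <B> with FIRST {λ, r}; in <S>-><D> <A> <B>, the suffix after <D> is nullable, so FOLLOW(<D>) ⊇ FOLLOW(<S>) = {$, r, v}. Thus FOLLOW(<D>) = {$, r, v}.
FOLLOW(<B>): in <S>-><D> <A> <B>, the suffix after <B> is empty, so FOLLOW(<B>) ⊇ FOLLOW(<S>) = {$, r, v}; in <D>-><G> v <B>, the suffix after <B> is empty, so FOLLOW(<B>) ⊇ FOLLOW(<D>) = {$, r, v}; in <G>-><A> <B> r, <B> is followed by r with FIRST {r}. Thus FOLLOW(<B>) = {$, r, v}.
FOLLOW(<G>): in <S>->v r <G> v, <G> is followed by v with FIRST {v}; in <B>-><G> <S>, <G> is followed by <S> with FIRST {λ, r, v}; in <B>-><G> <S>, the suffix after <G> is nullable, so FOLLOW(<G>) ⊇ FOLLOW(<B>) = {$, r, v}; in <D>-><S> r v <G>, the suffix after <G> is empty, so FOLLOW(<G>) ⊇ FOLLOW(<D>) = {$, r, v}; in <D>-><G> v <B>, <G> is followed by v <B> with FIRST {v}. Thus FOLLOW(<G>) = {$, r, v}.
FOLLOW(<A>): in <S>-><D> <A> <B>, <A> is followed by <B> with FIRST {λ, r}; in <S>-><D> <A> <B>, the suffix after <A> is nullable, so FOLLOW(<A>) ⊇ FOLLOW(<S>) = {$, r, v}; in <G>-><A> <B> r, <A> is followed by <B> r with FIRST {r}; in <G>-><A> <A> r v (occurrence 1), <A> is followed by <A> r v with FIRST {r}; in <G>-><A> <A> r v (occurrence 2), <A> is followed by r v with FIRST {r}. Thus FOLLOW(<A>) = {$, r, v}.

{$, r, v}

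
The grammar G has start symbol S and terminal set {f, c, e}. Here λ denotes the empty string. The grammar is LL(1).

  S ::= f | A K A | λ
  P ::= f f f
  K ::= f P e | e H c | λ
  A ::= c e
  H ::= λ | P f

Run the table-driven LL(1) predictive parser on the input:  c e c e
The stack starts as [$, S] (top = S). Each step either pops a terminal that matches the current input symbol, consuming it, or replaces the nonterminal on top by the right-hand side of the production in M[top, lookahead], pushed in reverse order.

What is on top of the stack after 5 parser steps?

A

step 1: stack=$ S  input=c e c e $  — expand S ::= A K A
step 2: stack=$ A K A  input=c e c e $  — expand A ::= c e
step 3: stack=$ A K e c  input=c e c e $  — match c
step 4: stack=$ A K e  input=e c e $  — match e
step 5: stack=$ A K  input=c e $  — expand K ::= λ
Stack after step 5: $ A (top = A).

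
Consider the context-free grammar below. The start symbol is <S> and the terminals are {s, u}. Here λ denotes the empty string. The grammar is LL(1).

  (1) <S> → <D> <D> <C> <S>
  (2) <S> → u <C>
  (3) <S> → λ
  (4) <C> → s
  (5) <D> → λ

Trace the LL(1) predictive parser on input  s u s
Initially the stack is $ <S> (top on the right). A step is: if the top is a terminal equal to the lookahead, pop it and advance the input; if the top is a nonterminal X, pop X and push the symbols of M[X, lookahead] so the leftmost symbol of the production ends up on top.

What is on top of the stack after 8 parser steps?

s

step 1: stack=$ <S>  input=s u s $  — expand <S> → <D> <D> <C> <S>
step 2: stack=$ <S> <C> <D> <D>  input=s u s $  — expand <D> → λ
step 3: stack=$ <S> <C> <D>  input=s u s $  — expand <D> → λ
step 4: stack=$ <S> <C>  input=s u s $  — expand <C> → s
step 5: stack=$ <S> s  input=s u s $  — match s
step 6: stack=$ <S>  input=u s $  — expand <S> → u <C>
step 7: stack=$ <C> u  input=u s $  — match u
step 8: stack=$ <C>  input=s $  — expand <C> → s
Stack after step 8: $ s (top = s).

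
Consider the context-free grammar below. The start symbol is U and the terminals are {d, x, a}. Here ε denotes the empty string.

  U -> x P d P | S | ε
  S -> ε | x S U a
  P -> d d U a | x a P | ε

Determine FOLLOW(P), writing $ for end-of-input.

{$, a, d}

FIRST(S): from S->ε we get {ε}; from S->x S U a we get {x}. So FIRST(S) = {ε, x}.
FIRST(P): from P->d d U a we get {d}; from P->x a P we get {x}; from P->ε we get {ε}. So FIRST(P) = {ε, d, x}.
FIRST(U): from U->x P d P we get {x}; from U->S we get {ε, x}; from U->ε we get {ε}. So FIRST(U) = {ε, x}.
FOLLOW(U) includes $ since U is the start symbol.
FOLLOW(U): in S->x S U a, U is followed by a with FIRST {a}; in P->d d U a, U is followed by a with FIRST {a}. Thus FOLLOW(U) = {$, a}.
FOLLOW(S): in U->S, the suffix after S is empty, so FOLLOW(S) ⊇ FOLLOW(U) = {$, a}; in S->x S U a, S is followed by U a with FIRST {a, x}. Thus FOLLOW(S) = {$, a, x}.
FOLLOW(P): in U->x P d P (occurrence 1), P is followed by d P with FIRST {d}; in U->x P d P (occurrence 2), the suffix after P is empty, so FOLLOW(P) ⊇ FOLLOW(U) = {$, a}; in P->x a P, the suffix after P is empty (adds nothing new). Thus FOLLOW(P) = {$, a, d}.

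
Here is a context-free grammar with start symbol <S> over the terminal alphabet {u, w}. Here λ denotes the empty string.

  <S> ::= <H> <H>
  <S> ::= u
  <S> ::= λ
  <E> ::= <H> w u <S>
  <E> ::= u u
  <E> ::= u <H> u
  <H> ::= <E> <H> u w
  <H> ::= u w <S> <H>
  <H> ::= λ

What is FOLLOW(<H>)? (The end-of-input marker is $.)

{$, u, w}

FIRST(<S>) = {λ, u, w}  (via <H> <H>)
FIRST(<E>) = {u, w}  (via <H> w u <S>)
FIRST(<H>) = {λ, u, w}  (via <E> <H> u w)
FOLLOW(<S>) includes $ since <S> is the start symbol.
FOLLOW(<E>): in <H>::=<E> <H> u w, <E> is followed by <H> u w with FIRST {u, w}. Thus FOLLOW(<E>) = {u, w}.
FOLLOW(<S>): in <E>::=<H> w u <S>, the suffix after <S> is empty, so FOLLOW(<S>) ⊇ FOLLOW(<E>) = {u, w}; in <H>::=u w <S> <H>, <S> is followed by <H> with FIRST {λ, u, w}; in <H>::=u w <S> <H>, the suffix after <S> is nullable, so FOLLOW(<S>) ⊇ FOLLOW(<H>) = {$, u, w}. Thus FOLLOW(<S>) = {$, u, w}.
FOLLOW(<H>): in <S>::=<H> <H> (occurrence 1), <H> is followed by <H> with FIRST {λ, u, w}; in <S>::=<H> <H> (occurrence 1), the suffix after <H> is nullable, so FOLLOW(<H>) ⊇ FOLLOW(<S>) = {$, u, w}; in <S>::=<H> <H> (occurrence 2), the suffix after <H> is empty, so FOLLOW(<H>) ⊇ FOLLOW(<S>) = {$, u, w}; in <E>::=<H> w u <S>, <H> is followed by w u <S> with FIRST {w}; in <E>::=u <H> u, <H> is followed by u with FIRST {u}; in <H>::=<E> <H> u w, <H> is followed by u w with FIRST {u}; in <H>::=u w <S> <H>, the suffix after <H> is empty (adds nothing new). Thus FOLLOW(<H>) = {$, u, w}.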